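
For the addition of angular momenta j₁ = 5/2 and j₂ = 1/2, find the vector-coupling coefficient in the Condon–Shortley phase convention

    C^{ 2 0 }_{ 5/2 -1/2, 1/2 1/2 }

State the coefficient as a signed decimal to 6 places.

√[5·1!4!0!/6! · 2!3!1!0!2!2!] = √(8)
  +(−1)^1/∏(1,0,2,0,2,0)! = -1/4  (running -1/4)
⟨..|..⟩ = √(8)·(-1/4) = -0.707107

-0.707107  (= −√(1/2))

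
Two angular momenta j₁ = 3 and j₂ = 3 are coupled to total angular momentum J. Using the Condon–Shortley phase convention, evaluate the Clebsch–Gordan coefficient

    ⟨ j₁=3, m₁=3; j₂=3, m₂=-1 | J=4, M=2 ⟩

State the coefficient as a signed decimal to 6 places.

j₁+j₂−J=2  J+j₁−j₂=4  J−j₁+j₂=4  j₁+j₂+J+1=11
(j₁±m₁, j₂±m₂, J±M) = (6,0,2,4,6,2)
P² = 995328/77
sum k=0..0:
  [0] +1/192 = 1/192
S = 1/192
C² = P²·S² = 27/77 ; C = +0.592157

+√(27/77) = +0.592157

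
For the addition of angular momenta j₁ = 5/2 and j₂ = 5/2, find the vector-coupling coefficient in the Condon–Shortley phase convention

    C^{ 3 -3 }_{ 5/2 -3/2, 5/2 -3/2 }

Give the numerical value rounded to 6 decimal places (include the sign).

−√(4/9) = -0.666667

√[7·2!3!3!/9! · 1!4!1!4!0!6!] = √(576)
  +(−1)^1/∏(1,1,3,0,0,3)! = -1/36  (running -1/36)
⟨..|..⟩ = √(576)·(-1/36) = -0.666667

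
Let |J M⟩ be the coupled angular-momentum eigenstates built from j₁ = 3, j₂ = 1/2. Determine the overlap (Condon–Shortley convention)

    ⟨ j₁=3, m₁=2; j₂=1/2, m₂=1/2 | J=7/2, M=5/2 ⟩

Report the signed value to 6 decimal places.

j₁+j₂−J=0  J+j₁−j₂=6  J−j₁+j₂=1  j₁+j₂+J+1=8
(j₁±m₁, j₂±m₂, J±M) = (5,1,1,0,6,1)
P² = 86400/7
sum k=0..0:
  [0] +1/120 = 1/120
S = 1/120
C² = P²·S² = 6/7 ; C = +0.925820

+0.925820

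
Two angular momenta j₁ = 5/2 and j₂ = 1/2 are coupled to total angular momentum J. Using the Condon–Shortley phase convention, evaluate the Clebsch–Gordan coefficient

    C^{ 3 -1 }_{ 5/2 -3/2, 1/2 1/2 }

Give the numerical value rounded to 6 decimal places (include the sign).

√[7·0!5!1!/7! · 1!4!1!0!2!4!] = √(192)
  +(−1)^0/∏(0,0,4,1,1,0)! = 1/24  (running 1/24)
⟨..|..⟩ = √(192)·(1/24) = +0.577350

+√(1/3) = +0.577350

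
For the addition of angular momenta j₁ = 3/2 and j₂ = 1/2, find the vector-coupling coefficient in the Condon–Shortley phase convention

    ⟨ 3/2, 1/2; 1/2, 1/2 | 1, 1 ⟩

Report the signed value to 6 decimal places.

j₁+j₂−J=1  J+j₁−j₂=2  J−j₁+j₂=0  j₁+j₂+J+1=4
(j₁±m₁, j₂±m₂, J±M) = (2,1,1,0,2,0)
P² = 1
sum k=1..1:
  [1] −1/2 = -1/2
S = -1/2
C² = P²·S² = 1/4 ; C = -0.500000

−√(1/4) = -0.500000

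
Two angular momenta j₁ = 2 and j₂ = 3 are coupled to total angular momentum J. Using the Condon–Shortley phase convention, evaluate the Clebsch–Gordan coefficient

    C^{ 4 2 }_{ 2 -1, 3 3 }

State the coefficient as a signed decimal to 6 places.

j₁+j₂−J=1  J+j₁−j₂=3  J−j₁+j₂=5  j₁+j₂+J+1=10
(j₁±m₁, j₂±m₂, J±M) = (1,3,6,0,6,2)
P² = 77760/7
sum k=1..1:
  [1] −1/240 = -1/240
S = -1/240
C² = P²·S² = 27/140 ; C = -0.439155

-0.439155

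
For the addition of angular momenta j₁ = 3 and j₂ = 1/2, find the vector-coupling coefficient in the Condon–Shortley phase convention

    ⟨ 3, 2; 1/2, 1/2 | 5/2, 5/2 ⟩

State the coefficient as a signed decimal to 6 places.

√[6·1!5!0!/7! · 5!1!1!0!5!0!] = √(14400/7)
  +(−1)^1/∏(1,0,0,0,5,0)! = -1/120  (running -1/120)
⟨..|..⟩ = √(14400/7)·(-1/120) = -0.377964

-0.377964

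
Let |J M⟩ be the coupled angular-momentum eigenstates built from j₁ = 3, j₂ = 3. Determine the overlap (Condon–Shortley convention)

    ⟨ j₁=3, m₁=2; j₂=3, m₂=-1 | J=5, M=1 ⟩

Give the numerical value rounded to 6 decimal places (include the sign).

+√(9/28) ≈ +0.566947

√[11·1!5!5!/12! · 5!1!2!4!6!4!] = √(230400/7)
  +(−1)^0/∏(0,1,1,2,4,3)! = 1/288  (running 1/288)
  +(−1)^1/∏(1,0,0,1,5,4)! = -1/2880  (running 1/320)
⟨..|..⟩ = √(230400/7)·(1/320) = +0.566947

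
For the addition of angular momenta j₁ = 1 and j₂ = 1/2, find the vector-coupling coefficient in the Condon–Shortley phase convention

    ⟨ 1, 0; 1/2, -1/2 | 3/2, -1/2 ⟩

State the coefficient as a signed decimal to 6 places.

+0.816497  (= +√(2/3))

j₁+j₂−J=0  J+j₁−j₂=2  J−j₁+j₂=1  j₁+j₂+J+1=4
(j₁±m₁, j₂±m₂, J±M) = (1,1,0,1,1,2)
P² = 2/3
sum k=0..0:
  [0] +1/1 = 1
S = 1
C² = P²·S² = 2/3 ; C = +0.816497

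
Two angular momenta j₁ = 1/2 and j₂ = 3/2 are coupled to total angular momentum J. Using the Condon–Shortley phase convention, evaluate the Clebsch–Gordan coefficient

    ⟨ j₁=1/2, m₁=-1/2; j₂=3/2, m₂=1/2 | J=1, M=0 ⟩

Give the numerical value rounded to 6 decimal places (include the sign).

j₁+j₂−J=1  J+j₁−j₂=0  J−j₁+j₂=2  j₁+j₂+J+1=4
(j₁±m₁, j₂±m₂, J±M) = (0,1,2,1,1,1)
P² = 1/2
sum k=1..1:
  [1] −1/1 = -1
S = -1
C² = P²·S² = 1/2 ; C = -0.707107

−√(1/2) ≈ -0.707107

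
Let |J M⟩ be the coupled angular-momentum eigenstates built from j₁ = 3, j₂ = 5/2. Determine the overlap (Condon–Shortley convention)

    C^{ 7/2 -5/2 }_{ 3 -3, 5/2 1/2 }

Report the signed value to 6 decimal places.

√[8·2!4!3!/10! · 0!6!3!2!1!6!] = √(27648/7)
  +(−1)^2/∏(2,0,4,1,0,2)! = 1/96  (running 1/96)
⟨..|..⟩ = √(27648/7)·(1/96) = +0.654654

+√(3/7) = +0.654654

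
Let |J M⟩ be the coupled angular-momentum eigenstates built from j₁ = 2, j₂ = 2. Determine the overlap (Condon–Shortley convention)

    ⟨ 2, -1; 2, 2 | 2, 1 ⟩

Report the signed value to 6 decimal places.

+√(3/7) ≈ +0.654654

triangle: 2!×2!×2!/7! = 8/5040
(j±m)!: 1!×3!×4!×0!×3!×1! = 864
prefactor² = (2J+1)×Δ×N² = 48/7
  k=2: +1/(2!×0!×1!×2!×1!×0!) = 1/4
Σ = 1/4  ⇒  CG² = 48/7×1/4² = 3/7
CG = +√(3/7) = +0.654654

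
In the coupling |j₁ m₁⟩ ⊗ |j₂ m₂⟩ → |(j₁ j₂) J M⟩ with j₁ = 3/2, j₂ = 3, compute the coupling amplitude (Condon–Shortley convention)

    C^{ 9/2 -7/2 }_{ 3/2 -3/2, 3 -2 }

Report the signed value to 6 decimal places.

+0.816497  (= +√(2/3))

triangle: 0!×3!×6!/10! = 4320/3628800
(j±m)!: 0!×3!×1!×5!×1!×8! = 29030400
prefactor² = (2J+1)×Δ×N² = 345600
  k=0: +1/(0!×0!×3!×1!×0!×5!) = 1/720
Σ = 1/720  ⇒  CG² = 345600×1/720² = 2/3
CG = +√(2/3) = +0.816497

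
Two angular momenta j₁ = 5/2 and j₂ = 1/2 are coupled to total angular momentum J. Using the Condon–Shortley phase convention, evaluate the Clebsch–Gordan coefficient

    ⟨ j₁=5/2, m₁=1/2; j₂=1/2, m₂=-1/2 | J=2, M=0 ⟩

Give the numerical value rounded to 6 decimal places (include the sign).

+0.707107

triangle: 1!×4!×0!/6! = 24/720
(j±m)!: 3!×2!×0!×1!×2!×2! = 48
prefactor² = (2J+1)×Δ×N² = 8
  k=0: +1/(0!×1!×2!×0!×2!×0!) = 1/4
Σ = 1/4  ⇒  CG² = 8×1/4² = 1/2
CG = +√(1/2) = +0.707107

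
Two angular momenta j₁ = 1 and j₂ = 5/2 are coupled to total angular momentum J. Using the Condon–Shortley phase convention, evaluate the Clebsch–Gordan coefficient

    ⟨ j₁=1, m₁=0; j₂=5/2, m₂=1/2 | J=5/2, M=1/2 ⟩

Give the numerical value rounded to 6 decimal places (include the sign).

triangle: 1!×1!×4!/7! = 24/5040
(j±m)!: 1!×1!×3!×2!×3!×2! = 144
prefactor² = (2J+1)×Δ×N² = 144/35
  k=0: +1/(0!×1!×1!×3!×0!×1!) = 1/6
  k=1: −1/(1!×0!×0!×2!×1!×2!) = -1/4
Σ = -1/12  ⇒  CG² = 144/35×(-1/12)² = 1/35
CG = −√(1/35) = -0.169031

−√(1/35) = -0.169031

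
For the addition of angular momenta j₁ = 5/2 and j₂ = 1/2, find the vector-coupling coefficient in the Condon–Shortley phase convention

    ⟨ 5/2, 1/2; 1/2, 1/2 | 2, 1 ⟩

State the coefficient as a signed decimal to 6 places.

-0.577350  (= −√(1/3))

√[5·1!4!0!/6! · 3!2!1!0!3!1!] = √(12)
  +(−1)^1/∏(1,0,1,0,3,0)! = -1/6  (running -1/6)
⟨..|..⟩ = √(12)·(-1/6) = -0.577350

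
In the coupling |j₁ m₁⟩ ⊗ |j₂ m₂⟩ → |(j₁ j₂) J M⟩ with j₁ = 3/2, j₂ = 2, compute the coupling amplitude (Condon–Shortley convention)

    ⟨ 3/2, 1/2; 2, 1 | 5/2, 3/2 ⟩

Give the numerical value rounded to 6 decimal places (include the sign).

j₁+j₂−J=1  J+j₁−j₂=2  J−j₁+j₂=3  j₁+j₂+J+1=7
(j₁±m₁, j₂±m₂, J±M) = (2,1,3,1,4,1)
P² = 144/35
sum k=0..1:
  [0] +1/6 = 1/6
  [1] −1/4 = -1/4
S = -1/12
C² = P²·S² = 1/35 ; C = -0.169031

-0.169031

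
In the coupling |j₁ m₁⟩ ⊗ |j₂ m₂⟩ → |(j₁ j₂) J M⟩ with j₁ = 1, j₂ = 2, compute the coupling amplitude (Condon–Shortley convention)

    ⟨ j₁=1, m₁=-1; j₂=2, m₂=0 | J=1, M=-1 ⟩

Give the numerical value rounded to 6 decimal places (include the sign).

√[3·2!0!2!/5! · 0!2!2!2!0!2!] = √(8/5)
  +(−1)^2/∏(2,0,0,0,0,2)! = 1/4  (running 1/4)
⟨..|..⟩ = √(8/5)·(1/4) = +0.316228

+√(1/10) = +0.316228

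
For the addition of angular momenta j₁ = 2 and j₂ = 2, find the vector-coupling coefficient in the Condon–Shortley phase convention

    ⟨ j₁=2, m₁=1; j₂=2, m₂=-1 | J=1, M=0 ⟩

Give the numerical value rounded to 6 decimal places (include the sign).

triangle: 3!·1!·1!/6! = 6/720
(j±m)!: 3!·1!·1!·3!·1!·1! = 36
prefactor² = (2J+1)·Δ·N² = 9/10
  k=0: +1/(0!·3!·1!·1!·0!·0!) = 1/6
  k=1: −1/(1!·2!·0!·0!·1!·1!) = -1/2
Σ = -1/3  ⇒  CG² = 9/10·(-1/3)² = 1/10
CG = −√(1/10) = -0.316228

-0.316228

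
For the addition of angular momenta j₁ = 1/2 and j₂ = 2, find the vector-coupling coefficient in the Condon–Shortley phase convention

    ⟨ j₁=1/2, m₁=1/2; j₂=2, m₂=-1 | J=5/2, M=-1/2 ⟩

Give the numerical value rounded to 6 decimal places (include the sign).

j₁+j₂−J=0  J+j₁−j₂=1  J−j₁+j₂=4  j₁+j₂+J+1=6
(j₁±m₁, j₂±m₂, J±M) = (1,0,1,3,2,3)
P² = 72/5
sum k=0..0:
  [0] +1/6 = 1/6
S = 1/6
C² = P²·S² = 2/5 ; C = +0.632456

+√(2/5) ≈ +0.632456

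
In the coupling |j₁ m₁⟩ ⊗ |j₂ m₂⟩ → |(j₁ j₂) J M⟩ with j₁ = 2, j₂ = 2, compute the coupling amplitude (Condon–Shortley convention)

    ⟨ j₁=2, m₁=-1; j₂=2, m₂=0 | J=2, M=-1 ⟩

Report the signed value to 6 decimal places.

-0.267261

j₁+j₂−J=2  J+j₁−j₂=2  J−j₁+j₂=2  j₁+j₂+J+1=7
(j₁±m₁, j₂±m₂, J±M) = (1,3,2,2,1,3)
P² = 8/7
sum k=1..2:
  [1] −1/2 = -1/2
  [2] +1/4 = 1/4
S = -1/4
C² = P²·S² = 1/14 ; C = -0.267261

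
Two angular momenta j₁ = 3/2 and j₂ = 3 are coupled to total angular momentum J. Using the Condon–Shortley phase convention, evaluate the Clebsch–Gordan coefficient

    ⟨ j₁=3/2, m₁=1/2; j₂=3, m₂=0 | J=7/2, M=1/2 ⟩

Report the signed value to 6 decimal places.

+√(2/21) = +0.308607

j₁+j₂−J=1  J+j₁−j₂=2  J−j₁+j₂=5  j₁+j₂+J+1=9
(j₁±m₁, j₂±m₂, J±M) = (2,1,3,3,4,3)
P² = 384/7
sum k=0..1:
  [0] +1/12 = 1/12
  [1] −1/24 = -1/24
S = 1/24
C² = P²·S² = 2/21 ; C = +0.308607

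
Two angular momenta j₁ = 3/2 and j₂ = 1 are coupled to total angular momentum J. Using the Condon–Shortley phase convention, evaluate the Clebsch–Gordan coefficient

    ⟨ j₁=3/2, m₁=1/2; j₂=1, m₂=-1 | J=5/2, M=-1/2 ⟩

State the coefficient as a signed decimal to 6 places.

+0.547723  (= +√(3/10))

√[6·0!3!2!/6! · 2!1!0!2!2!3!] = √(24/5)
  +(−1)^0/∏(0,0,1,0,2,2)! = 1/4  (running 1/4)
⟨..|..⟩ = √(24/5)·(1/4) = +0.547723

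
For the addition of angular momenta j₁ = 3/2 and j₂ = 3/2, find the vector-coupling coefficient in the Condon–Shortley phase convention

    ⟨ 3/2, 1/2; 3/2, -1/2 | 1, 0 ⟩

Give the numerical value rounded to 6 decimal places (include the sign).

−√(1/20) ≈ -0.223607

√[3·2!1!1!/5! · 2!1!1!2!1!1!] = √(1/5)
  +(−1)^0/∏(0,2,1,1,0,0)! = 1/2  (running 1/2)
  +(−1)^1/∏(1,1,0,0,1,1)! = -1  (running -1/2)
⟨..|..⟩ = √(1/5)·(-1/2) = -0.223607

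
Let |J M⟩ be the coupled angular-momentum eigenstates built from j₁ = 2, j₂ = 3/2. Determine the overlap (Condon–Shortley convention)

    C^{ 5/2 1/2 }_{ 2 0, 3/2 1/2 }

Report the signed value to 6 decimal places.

triangle: 1!·3!·2!/7! = 12/5040
(j±m)!: 2!·2!·2!·1!·3!·2! = 96
prefactor² = (2J+1)·Δ·N² = 48/35
  k=0: +1/(0!·1!·2!·2!·1!·0!) = 1/4
  k=1: −1/(1!·0!·1!·1!·2!·1!) = -1/2
Σ = -1/4  ⇒  CG² = 48/35·(-1/4)² = 3/35
CG = −√(3/35) = -0.292770

−√(3/35) = -0.292770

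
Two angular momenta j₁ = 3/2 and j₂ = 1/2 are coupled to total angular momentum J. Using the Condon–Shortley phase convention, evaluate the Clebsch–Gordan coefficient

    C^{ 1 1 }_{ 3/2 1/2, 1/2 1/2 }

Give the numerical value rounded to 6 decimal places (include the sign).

j₁+j₂−J=1  J+j₁−j₂=2  J−j₁+j₂=0  j₁+j₂+J+1=4
(j₁±m₁, j₂±m₂, J±M) = (2,1,1,0,2,0)
P² = 1
sum k=1..1:
  [1] −1/2 = -1/2
S = -1/2
C² = P²·S² = 1/4 ; C = -0.500000

−√(1/4) ≈ -0.500000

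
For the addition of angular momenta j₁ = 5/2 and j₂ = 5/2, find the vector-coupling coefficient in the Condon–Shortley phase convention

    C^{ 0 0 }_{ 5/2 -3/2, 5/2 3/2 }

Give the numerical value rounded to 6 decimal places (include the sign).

√[1·5!0!0!/6! · 1!4!4!1!0!0!] = √(96)
  +(−1)^4/∏(4,1,0,0,0,0)! = 1/24  (running 1/24)
⟨..|..⟩ = √(96)·(1/24) = +0.408248

+√(1/6) = +0.408248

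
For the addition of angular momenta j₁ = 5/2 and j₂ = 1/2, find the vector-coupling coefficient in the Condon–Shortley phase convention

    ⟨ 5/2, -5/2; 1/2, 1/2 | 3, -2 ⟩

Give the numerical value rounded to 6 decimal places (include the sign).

+0.408248

j₁+j₂−J=0  J+j₁−j₂=5  J−j₁+j₂=1  j₁+j₂+J+1=7
(j₁±m₁, j₂±m₂, J±M) = (0,5,1,0,1,5)
P² = 2400
sum k=0..0:
  [0] +1/120 = 1/120
S = 1/120
C² = P²·S² = 1/6 ; C = +0.408248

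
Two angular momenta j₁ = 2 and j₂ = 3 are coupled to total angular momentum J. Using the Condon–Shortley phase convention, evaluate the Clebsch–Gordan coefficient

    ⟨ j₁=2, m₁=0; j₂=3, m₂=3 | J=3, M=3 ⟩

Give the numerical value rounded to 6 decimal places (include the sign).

+√(5/12) ≈ +0.645497

j₁+j₂−J=2  J+j₁−j₂=2  J−j₁+j₂=4  j₁+j₂+J+1=9
(j₁±m₁, j₂±m₂, J±M) = (2,2,6,0,6,0)
P² = 3840
sum k=2..2:
  [2] +1/96 = 1/96
S = 1/96
C² = P²·S² = 5/12 ; C = +0.645497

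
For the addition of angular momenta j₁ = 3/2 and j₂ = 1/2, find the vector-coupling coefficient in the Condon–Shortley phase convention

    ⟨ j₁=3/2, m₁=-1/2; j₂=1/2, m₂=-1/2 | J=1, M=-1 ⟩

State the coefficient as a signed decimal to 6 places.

√[3·1!2!0!/4! · 1!2!0!1!0!2!] = √(1)
  +(−1)^0/∏(0,1,2,0,0,0)! = 1/2  (running 1/2)
⟨..|..⟩ = √(1)·(1/2) = +0.500000

+√(1/4) ≈ +0.500000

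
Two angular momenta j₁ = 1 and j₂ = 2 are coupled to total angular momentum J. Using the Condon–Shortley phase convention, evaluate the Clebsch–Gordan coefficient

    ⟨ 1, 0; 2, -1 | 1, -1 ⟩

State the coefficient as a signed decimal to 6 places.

−√(3/10) = -0.547723

√[3·2!0!2!/5! · 1!1!1!3!0!2!] = √(6/5)
  +(−1)^1/∏(1,1,0,0,0,2)! = -1/2  (running -1/2)
⟨..|..⟩ = √(6/5)·(-1/2) = -0.547723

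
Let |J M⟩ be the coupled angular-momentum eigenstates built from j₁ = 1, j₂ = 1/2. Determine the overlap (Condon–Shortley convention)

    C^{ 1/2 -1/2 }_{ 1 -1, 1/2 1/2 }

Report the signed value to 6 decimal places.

-0.816497

j₁+j₂−J=1  J+j₁−j₂=1  J−j₁+j₂=0  j₁+j₂+J+1=3
(j₁±m₁, j₂±m₂, J±M) = (0,2,1,0,0,1)
P² = 2/3
sum k=1..1:
  [1] −1/1 = -1
S = -1
C² = P²·S² = 2/3 ; C = -0.816497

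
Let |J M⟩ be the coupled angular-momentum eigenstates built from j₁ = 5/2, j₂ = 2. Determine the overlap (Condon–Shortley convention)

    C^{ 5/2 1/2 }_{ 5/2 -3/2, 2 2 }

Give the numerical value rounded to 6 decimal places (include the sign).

triangle: 2!*3!*2!/8! = 24/40320
(j±m)!: 1!*4!*4!*0!*3!*2! = 6912
prefactor² = (2J+1)*Δ*N² = 864/35
  k=2: +1/(2!*0!*2!*2!*1!*0!) = 1/8
Σ = 1/8  ⇒  CG² = 864/35*1/8² = 27/70
CG = +√(27/70) = +0.621059

+0.621059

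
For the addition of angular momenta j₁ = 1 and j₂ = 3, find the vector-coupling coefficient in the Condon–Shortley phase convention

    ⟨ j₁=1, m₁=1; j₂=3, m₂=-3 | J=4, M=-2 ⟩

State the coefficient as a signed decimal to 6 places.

j₁+j₂−J=0  J+j₁−j₂=2  J−j₁+j₂=6  j₁+j₂+J+1=9
(j₁±m₁, j₂±m₂, J±M) = (2,0,0,6,2,6)
P² = 518400/7
sum k=0..0:
  [0] +1/1440 = 1/1440
S = 1/1440
C² = P²·S² = 1/28 ; C = +0.188982

+√(1/28) ≈ +0.188982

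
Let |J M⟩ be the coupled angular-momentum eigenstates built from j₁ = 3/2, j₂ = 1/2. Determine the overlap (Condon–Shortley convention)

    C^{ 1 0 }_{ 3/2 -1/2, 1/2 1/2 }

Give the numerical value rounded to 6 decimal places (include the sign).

j₁+j₂−J=1  J+j₁−j₂=2  J−j₁+j₂=0  j₁+j₂+J+1=4
(j₁±m₁, j₂±m₂, J±M) = (1,2,1,0,1,1)
P² = 1/2
sum k=1..1:
  [1] −1/1 = -1
S = -1
C² = P²·S² = 1/2 ; C = -0.707107

−√(1/2) ≈ -0.707107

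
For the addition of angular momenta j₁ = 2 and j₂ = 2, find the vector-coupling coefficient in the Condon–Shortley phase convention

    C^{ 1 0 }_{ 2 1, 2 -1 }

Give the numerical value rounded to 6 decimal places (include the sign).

triangle: 3!×1!×1!/6! = 6/720
(j±m)!: 3!×1!×1!×3!×1!×1! = 36
prefactor² = (2J+1)×Δ×N² = 9/10
  k=0: +1/(0!×3!×1!×1!×0!×0!) = 1/6
  k=1: −1/(1!×2!×0!×0!×1!×1!) = -1/2
Σ = -1/3  ⇒  CG² = 9/10×(-1/3)² = 1/10
CG = −√(1/10) = -0.316228

−√(1/10) ≈ -0.316228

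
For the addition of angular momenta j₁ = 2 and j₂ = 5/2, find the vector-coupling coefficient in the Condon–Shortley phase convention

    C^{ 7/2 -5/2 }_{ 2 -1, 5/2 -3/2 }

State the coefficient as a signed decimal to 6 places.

triangle: 1!×3!×4!/9! = 144/362880
(j±m)!: 1!×3!×1!×4!×1!×6! = 103680
prefactor² = (2J+1)×Δ×N² = 2304/7
  k=0: +1/(0!×1!×3!×1!×0!×3!) = 1/36
  k=1: −1/(1!×0!×2!×0!×1!×4!) = -1/48
Σ = 1/144  ⇒  CG² = 2304/7×1/144² = 1/63
CG = +√(1/63) = +0.125988

+0.125988  (= +√(1/63))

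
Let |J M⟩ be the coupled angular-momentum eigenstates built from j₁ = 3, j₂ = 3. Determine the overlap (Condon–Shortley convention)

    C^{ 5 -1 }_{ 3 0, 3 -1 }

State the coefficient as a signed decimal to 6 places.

+√(5/42) ≈ +0.345033

j₁+j₂−J=1  J+j₁−j₂=5  J−j₁+j₂=5  j₁+j₂+J+1=12
(j₁±m₁, j₂±m₂, J±M) = (3,3,2,4,4,6)
P² = 69120/7
sum k=0..1:
  [0] +1/144 = 1/144
  [1] −1/288 = -1/288
S = 1/288
C² = P²·S² = 5/42 ; C = +0.345033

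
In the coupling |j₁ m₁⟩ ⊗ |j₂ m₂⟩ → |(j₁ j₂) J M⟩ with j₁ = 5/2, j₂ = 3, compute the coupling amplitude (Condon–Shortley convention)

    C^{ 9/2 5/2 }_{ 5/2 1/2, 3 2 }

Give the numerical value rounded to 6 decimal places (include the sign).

√[10·1!4!5!/11! · 3!2!5!1!7!2!] = √(115200/11)
  +(−1)^0/∏(0,1,2,5,2,0)! = 1/480  (running 1/480)
  +(−1)^1/∏(1,0,1,4,3,1)! = -1/144  (running -7/1440)
⟨..|..⟩ = √(115200/11)·(-7/1440) = -0.497468

−√(49/198) ≈ -0.497468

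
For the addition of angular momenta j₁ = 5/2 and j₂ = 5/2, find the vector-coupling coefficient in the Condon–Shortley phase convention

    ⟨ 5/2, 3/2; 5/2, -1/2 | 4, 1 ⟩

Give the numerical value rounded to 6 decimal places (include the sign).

triangle: 1!·4!·4!/10! = 576/3628800
(j±m)!: 4!·1!·2!·3!·5!·3! = 207360
prefactor² = (2J+1)·Δ·N² = 10368/35
  k=0: +1/(0!·1!·1!·2!·3!·2!) = 1/24
  k=1: −1/(1!·0!·0!·1!·4!·3!) = -1/144
Σ = 5/144  ⇒  CG² = 10368/35·5/144² = 5/14
CG = +√(5/14) = +0.597614

+0.597614  (= +√(5/14))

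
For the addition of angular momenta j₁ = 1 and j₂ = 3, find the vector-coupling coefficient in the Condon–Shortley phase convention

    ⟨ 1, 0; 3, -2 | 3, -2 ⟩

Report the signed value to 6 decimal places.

+0.577350  (= +√(1/3))

√[7·1!1!5!/8! · 1!1!1!5!1!5!] = √(300)
  +(−1)^0/∏(0,1,1,1,0,4)! = 1/24  (running 1/24)
  +(−1)^1/∏(1,0,0,0,1,5)! = -1/120  (running 1/30)
⟨..|..⟩ = √(300)·(1/30) = +0.577350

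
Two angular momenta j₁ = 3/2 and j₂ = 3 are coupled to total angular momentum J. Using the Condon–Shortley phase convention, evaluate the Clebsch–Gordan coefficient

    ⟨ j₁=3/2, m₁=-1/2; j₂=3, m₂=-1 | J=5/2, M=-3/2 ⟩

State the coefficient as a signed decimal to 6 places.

-0.591608

√[6·2!1!4!/8! · 1!2!2!4!1!4!] = √(576/35)
  +(−1)^1/∏(1,1,1,1,0,3)! = -1/6  (running -1/6)
  +(−1)^2/∏(2,0,0,0,1,4)! = 1/48  (running -7/48)
⟨..|..⟩ = √(576/35)·(-7/48) = -0.591608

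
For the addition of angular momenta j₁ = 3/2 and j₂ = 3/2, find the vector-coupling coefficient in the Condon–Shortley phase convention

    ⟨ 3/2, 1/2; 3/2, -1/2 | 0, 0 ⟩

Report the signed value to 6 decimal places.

triangle: 3!*0!*0!/4! = 6/24
(j±m)!: 2!*1!*1!*2!*0!*0! = 4
prefactor² = (2J+1)*Δ*N² = 1
  k=1: −1/(1!*2!*0!*0!*0!*0!) = -1/2
Σ = -1/2  ⇒  CG² = 1*(-1/2)² = 1/4
CG = −√(1/4) = -0.500000

−√(1/4) = -0.500000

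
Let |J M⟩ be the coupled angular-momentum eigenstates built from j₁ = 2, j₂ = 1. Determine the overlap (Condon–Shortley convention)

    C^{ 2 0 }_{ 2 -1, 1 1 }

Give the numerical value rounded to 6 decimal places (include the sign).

−√(1/2) = -0.707107

triangle: 1!*3!*1!/6! = 6/720
(j±m)!: 1!*3!*2!*0!*2!*2! = 48
prefactor² = (2J+1)*Δ*N² = 2
  k=1: −1/(1!*0!*2!*1!*1!*0!) = -1/2
Σ = -1/2  ⇒  CG² = 2*(-1/2)² = 1/2
CG = −√(1/2) = -0.707107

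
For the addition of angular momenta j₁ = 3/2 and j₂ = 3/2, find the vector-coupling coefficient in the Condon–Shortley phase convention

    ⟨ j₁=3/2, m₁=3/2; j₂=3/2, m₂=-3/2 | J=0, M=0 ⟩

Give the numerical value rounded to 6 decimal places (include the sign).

j₁+j₂−J=3  J+j₁−j₂=0  J−j₁+j₂=0  j₁+j₂+J+1=4
(j₁±m₁, j₂±m₂, J±M) = (3,0,0,3,0,0)
P² = 9
sum k=0..0:
  [0] +1/6 = 1/6
S = 1/6
C² = P²·S² = 1/4 ; C = +0.500000

+0.500000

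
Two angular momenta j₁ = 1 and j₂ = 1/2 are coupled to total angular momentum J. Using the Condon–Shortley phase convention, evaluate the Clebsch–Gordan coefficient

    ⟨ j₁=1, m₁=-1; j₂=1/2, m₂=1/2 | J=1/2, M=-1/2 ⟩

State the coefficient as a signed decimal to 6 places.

triangle: 1!·1!·0!/3! = 1/6
(j±m)!: 0!·2!·1!·0!·0!·1! = 2
prefactor² = (2J+1)·Δ·N² = 2/3
  k=1: −1/(1!·0!·1!·0!·0!·0!) = -1
Σ = -1  ⇒  CG² = 2/3·(-1)² = 2/3
CG = −√(2/3) = -0.816497

−√(2/3) ≈ -0.816497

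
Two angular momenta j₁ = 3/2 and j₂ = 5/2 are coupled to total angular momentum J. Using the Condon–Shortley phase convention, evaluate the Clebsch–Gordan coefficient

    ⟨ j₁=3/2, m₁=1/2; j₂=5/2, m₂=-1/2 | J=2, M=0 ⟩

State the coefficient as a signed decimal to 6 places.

triangle: 2!×1!×3!/7! = 12/5040
(j±m)!: 2!×1!×2!×3!×2!×2! = 96
prefactor² = (2J+1)×Δ×N² = 8/7
  k=0: +1/(0!×2!×1!×2!×0!×1!) = 1/4
  k=1: −1/(1!×1!×0!×1!×1!×2!) = -1/2
Σ = -1/4  ⇒  CG² = 8/7×(-1/4)² = 1/14
CG = −√(1/14) = -0.267261

-0.267261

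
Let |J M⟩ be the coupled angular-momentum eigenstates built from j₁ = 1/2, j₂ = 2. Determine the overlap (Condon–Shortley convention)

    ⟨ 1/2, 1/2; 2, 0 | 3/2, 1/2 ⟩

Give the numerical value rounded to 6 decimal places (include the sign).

j₁+j₂−J=1  J+j₁−j₂=0  J−j₁+j₂=3  j₁+j₂+J+1=5
(j₁±m₁, j₂±m₂, J±M) = (1,0,2,2,2,1)
P² = 8/5
sum k=0..0:
  [0] +1/2 = 1/2
S = 1/2
C² = P²·S² = 2/5 ; C = +0.632456

+√(2/5) = +0.632456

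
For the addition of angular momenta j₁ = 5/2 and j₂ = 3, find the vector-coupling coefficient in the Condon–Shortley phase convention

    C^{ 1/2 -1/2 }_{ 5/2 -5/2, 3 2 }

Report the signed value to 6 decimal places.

−√(1/21) = -0.218218

√[2·5!0!1!/7! · 0!5!5!1!0!1!] = √(4800/7)
  +(−1)^5/∏(5,0,0,0,0,1)! = -1/120  (running -1/120)
⟨..|..⟩ = √(4800/7)·(-1/120) = -0.218218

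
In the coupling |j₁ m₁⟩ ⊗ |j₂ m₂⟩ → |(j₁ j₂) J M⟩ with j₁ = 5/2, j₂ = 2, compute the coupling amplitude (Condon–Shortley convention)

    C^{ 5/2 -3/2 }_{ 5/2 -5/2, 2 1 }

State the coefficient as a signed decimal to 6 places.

+0.654654

√[6·2!3!2!/8! · 0!5!3!1!1!4!] = √(432/7)
  +(−1)^2/∏(2,0,3,1,0,1)! = 1/12  (running 1/12)
⟨..|..⟩ = √(432/7)·(1/12) = +0.654654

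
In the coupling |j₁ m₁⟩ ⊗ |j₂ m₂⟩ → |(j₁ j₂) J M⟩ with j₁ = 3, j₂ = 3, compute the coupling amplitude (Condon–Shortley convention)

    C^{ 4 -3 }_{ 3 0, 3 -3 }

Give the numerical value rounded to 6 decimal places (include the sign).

j₁+j₂−J=2  J+j₁−j₂=4  J−j₁+j₂=4  j₁+j₂+J+1=11
(j₁±m₁, j₂±m₂, J±M) = (3,3,0,6,1,7)
P² = 373248/11
sum k=0..0:
  [0] +1/288 = 1/288
S = 1/288
C² = P²·S² = 9/22 ; C = +0.639602

+√(9/22) ≈ +0.639602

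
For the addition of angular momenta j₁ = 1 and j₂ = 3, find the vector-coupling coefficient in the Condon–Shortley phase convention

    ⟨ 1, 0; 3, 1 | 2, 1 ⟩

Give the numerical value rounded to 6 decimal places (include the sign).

triangle: 2!*0!*4!/7! = 48/5040
(j±m)!: 1!*1!*4!*2!*3!*1! = 288
prefactor² = (2J+1)*Δ*N² = 96/7
  k=1: −1/(1!*1!*0!*3!*0!*1!) = -1/6
Σ = -1/6  ⇒  CG² = 96/7*(-1/6)² = 8/21
CG = −√(8/21) = -0.617213

−√(8/21) = -0.617213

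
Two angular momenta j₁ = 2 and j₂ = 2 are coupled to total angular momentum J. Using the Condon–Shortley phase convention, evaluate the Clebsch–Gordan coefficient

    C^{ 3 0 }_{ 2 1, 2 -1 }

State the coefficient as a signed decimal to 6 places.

√[7·1!3!3!/8! · 3!1!1!3!3!3!] = √(81/10)
  +(−1)^0/∏(0,1,1,1,2,2)! = 1/4  (running 1/4)
  +(−1)^1/∏(1,0,0,0,3,3)! = -1/36  (running 2/9)
⟨..|..⟩ = √(81/10)·(2/9) = +0.632456

+√(2/5) = +0.632456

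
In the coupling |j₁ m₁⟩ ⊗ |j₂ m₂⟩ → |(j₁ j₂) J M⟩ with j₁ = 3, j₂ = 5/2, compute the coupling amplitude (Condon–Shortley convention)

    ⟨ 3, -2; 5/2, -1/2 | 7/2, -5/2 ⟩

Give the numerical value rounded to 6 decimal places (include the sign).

-0.178174

√[8·2!4!3!/10! · 1!5!2!3!1!6!] = √(4608/7)
  +(−1)^1/∏(1,1,4,1,0,2)! = -1/48  (running -1/48)
  +(−1)^2/∏(2,0,3,0,1,3)! = 1/72  (running -1/144)
⟨..|..⟩ = √(4608/7)·(-1/144) = -0.178174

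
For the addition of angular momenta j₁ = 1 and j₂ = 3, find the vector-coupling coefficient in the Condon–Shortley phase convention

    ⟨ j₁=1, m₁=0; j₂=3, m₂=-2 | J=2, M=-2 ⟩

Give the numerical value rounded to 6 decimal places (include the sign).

j₁+j₂−J=2  J+j₁−j₂=0  J−j₁+j₂=4  j₁+j₂+J+1=7
(j₁±m₁, j₂±m₂, J±M) = (1,1,1,5,0,4)
P² = 960/7
sum k=1..1:
  [1] −1/24 = -1/24
S = -1/24
C² = P²·S² = 5/21 ; C = -0.487950

-0.487950  (= −√(5/21))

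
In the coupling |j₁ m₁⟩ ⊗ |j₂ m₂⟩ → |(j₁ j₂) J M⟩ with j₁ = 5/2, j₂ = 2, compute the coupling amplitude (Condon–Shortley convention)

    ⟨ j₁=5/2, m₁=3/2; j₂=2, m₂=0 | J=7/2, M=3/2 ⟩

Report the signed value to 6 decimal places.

j₁+j₂−J=1  J+j₁−j₂=4  J−j₁+j₂=3  j₁+j₂+J+1=9
(j₁±m₁, j₂±m₂, J±M) = (4,1,2,2,5,2)
P² = 512/7
sum k=0..1:
  [0] +1/12 = 1/12
  [1] −1/48 = -1/48
S = 1/16
C² = P²·S² = 2/7 ; C = +0.534522

+0.534522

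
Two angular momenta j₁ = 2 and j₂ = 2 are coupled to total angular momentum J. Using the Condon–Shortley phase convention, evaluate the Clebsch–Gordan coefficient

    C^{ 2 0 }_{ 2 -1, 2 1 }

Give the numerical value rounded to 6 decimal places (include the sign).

+√(1/14) = +0.267261

triangle: 2!×2!×2!/7! = 8/5040
(j±m)!: 1!×3!×3!×1!×2!×2! = 144
prefactor² = (2J+1)×Δ×N² = 8/7
  k=1: −1/(1!×1!×2!×2!×0!×0!) = -1/4
  k=2: +1/(2!×0!×1!×1!×1!×1!) = 1/2
Σ = 1/4  ⇒  CG² = 8/7×1/4² = 1/14
CG = +√(1/14) = +0.267261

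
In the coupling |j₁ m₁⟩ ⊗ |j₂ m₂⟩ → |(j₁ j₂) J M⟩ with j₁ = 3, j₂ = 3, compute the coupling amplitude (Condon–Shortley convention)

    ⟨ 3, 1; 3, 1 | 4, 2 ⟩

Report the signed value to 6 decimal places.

−√(20/77) = -0.509647

triangle: 2!×4!×4!/11! = 1152/39916800
(j±m)!: 4!×2!×4!×2!×6!×2! = 3317760
prefactor² = (2J+1)×Δ×N² = 331776/385
  k=0: +1/(0!×2!×2!×4!×2!×0!) = 1/192
  k=1: −1/(1!×1!×1!×3!×3!×1!) = -1/36
  k=2: +1/(2!×0!×0!×2!×4!×2!) = 1/192
Σ = -5/288  ⇒  CG² = 331776/385×(-5/288)² = 20/77
CG = −√(20/77) = -0.509647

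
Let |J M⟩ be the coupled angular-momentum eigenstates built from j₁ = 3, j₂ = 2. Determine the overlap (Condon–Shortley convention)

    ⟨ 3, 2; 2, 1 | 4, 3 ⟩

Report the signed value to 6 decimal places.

+√(1/20) ≈ +0.223607

triangle: 1!*5!*3!/10! = 720/3628800
(j±m)!: 5!*1!*3!*1!*7!*1! = 3628800
prefactor² = (2J+1)*Δ*N² = 6480
  k=0: +1/(0!*1!*1!*3!*4!*0!) = 1/144
  k=1: −1/(1!*0!*0!*2!*5!*1!) = -1/240
Σ = 1/360  ⇒  CG² = 6480*1/360² = 1/20
CG = +√(1/20) = +0.223607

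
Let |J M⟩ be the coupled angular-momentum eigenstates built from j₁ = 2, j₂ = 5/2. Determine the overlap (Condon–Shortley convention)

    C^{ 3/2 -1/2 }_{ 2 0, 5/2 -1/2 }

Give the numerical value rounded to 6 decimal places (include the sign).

triangle: 3!*1!*2!/7! = 12/5040
(j±m)!: 2!*2!*2!*3!*1!*2! = 96
prefactor² = (2J+1)*Δ*N² = 32/35
  k=1: −1/(1!*2!*1!*1!*0!*1!) = -1/2
  k=2: +1/(2!*1!*0!*0!*1!*2!) = 1/4
Σ = -1/4  ⇒  CG² = 32/35*(-1/4)² = 2/35
CG = −√(2/35) = -0.239046

−√(2/35) = -0.239046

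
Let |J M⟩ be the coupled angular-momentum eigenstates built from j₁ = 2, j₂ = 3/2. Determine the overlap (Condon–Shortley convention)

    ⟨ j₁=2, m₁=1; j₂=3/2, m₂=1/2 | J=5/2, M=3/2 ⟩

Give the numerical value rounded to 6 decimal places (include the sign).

√[6·1!3!2!/7! · 3!1!2!1!4!1!] = √(144/35)
  +(−1)^0/∏(0,1,1,2,2,0)! = 1/4  (running 1/4)
  +(−1)^1/∏(1,0,0,1,3,1)! = -1/6  (running 1/12)
⟨..|..⟩ = √(144/35)·(1/12) = +0.169031

+√(1/35) = +0.169031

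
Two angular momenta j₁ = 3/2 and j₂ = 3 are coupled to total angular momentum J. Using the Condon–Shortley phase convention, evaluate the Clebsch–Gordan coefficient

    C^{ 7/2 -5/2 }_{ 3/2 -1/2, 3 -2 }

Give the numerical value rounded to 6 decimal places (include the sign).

j₁+j₂−J=1  J+j₁−j₂=2  J−j₁+j₂=5  j₁+j₂+J+1=9
(j₁±m₁, j₂±m₂, J±M) = (1,2,1,5,1,6)
P² = 6400/7
sum k=0..1:
  [0] +1/48 = 1/48
  [1] −1/120 = -1/120
S = 1/80
C² = P²·S² = 1/7 ; C = +0.377964

+√(1/7) = +0.377964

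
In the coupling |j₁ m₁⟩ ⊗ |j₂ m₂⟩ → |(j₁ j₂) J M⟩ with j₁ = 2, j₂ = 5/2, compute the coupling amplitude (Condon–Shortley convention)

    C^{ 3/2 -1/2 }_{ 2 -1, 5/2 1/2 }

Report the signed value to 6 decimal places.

+√(5/21) = +0.487950

j₁+j₂−J=3  J+j₁−j₂=1  J−j₁+j₂=2  j₁+j₂+J+1=7
(j₁±m₁, j₂±m₂, J±M) = (1,3,3,2,1,2)
P² = 48/35
sum k=2..3:
  [2] +1/2 = 1/2
  [3] −1/12 = -1/12
S = 5/12
C² = P²·S² = 5/21 ; C = +0.487950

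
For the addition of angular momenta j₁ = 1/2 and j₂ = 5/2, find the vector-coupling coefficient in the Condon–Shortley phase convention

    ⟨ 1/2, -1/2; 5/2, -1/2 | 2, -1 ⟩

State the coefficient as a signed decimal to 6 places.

j₁+j₂−J=1  J+j₁−j₂=0  J−j₁+j₂=4  j₁+j₂+J+1=6
(j₁±m₁, j₂±m₂, J±M) = (0,1,2,3,1,3)
P² = 12
sum k=1..1:
  [1] −1/6 = -1/6
S = -1/6
C² = P²·S² = 1/3 ; C = -0.577350

-0.577350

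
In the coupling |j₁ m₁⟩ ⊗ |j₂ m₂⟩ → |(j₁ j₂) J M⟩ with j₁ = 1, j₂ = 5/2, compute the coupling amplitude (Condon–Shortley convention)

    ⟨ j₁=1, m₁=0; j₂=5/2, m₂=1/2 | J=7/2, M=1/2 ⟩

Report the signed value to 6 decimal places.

√[8·0!2!5!/8! · 1!1!3!2!4!3!] = √(576/7)
  +(−1)^0/∏(0,0,1,3,1,2)! = 1/12  (running 1/12)
⟨..|..⟩ = √(576/7)·(1/12) = +0.755929

+0.755929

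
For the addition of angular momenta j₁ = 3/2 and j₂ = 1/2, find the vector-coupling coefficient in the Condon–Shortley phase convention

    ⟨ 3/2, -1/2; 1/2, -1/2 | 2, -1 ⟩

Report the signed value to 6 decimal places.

√[5·0!3!1!/5! · 1!2!0!1!1!3!] = √(3)
  +(−1)^0/∏(0,0,2,0,1,1)! = 1/2  (running 1/2)
⟨..|..⟩ = √(3)·(1/2) = +0.866025

+0.866025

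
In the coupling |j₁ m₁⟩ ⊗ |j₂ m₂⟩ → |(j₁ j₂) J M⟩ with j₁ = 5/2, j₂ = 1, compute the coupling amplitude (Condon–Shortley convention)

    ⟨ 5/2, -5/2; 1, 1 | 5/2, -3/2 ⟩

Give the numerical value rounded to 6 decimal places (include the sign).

-0.534522  (= −√(2/7))

j₁+j₂−J=1  J+j₁−j₂=4  J−j₁+j₂=1  j₁+j₂+J+1=7
(j₁±m₁, j₂±m₂, J±M) = (0,5,2,0,1,4)
P² = 1152/7
sum k=1..1:
  [1] −1/24 = -1/24
S = -1/24
C² = P²·S² = 2/7 ; C = -0.534522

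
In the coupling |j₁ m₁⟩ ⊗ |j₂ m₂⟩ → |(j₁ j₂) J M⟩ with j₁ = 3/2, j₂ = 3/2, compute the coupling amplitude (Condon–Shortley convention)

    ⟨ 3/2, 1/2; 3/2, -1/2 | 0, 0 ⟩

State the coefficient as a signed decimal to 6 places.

triangle: 3!*0!*0!/4! = 6/24
(j±m)!: 2!*1!*1!*2!*0!*0! = 4
prefactor² = (2J+1)*Δ*N² = 1
  k=1: −1/(1!*2!*0!*0!*0!*0!) = -1/2
Σ = -1/2  ⇒  CG² = 1*(-1/2)² = 1/4
CG = −√(1/4) = -0.500000

-0.500000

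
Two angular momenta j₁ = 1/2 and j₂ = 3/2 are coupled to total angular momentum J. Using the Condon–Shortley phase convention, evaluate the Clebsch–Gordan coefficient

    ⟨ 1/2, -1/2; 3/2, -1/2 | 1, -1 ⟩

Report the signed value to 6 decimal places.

−√(1/4) ≈ -0.500000

√[3·1!0!2!/4! · 0!1!1!2!0!2!] = √(1)
  +(−1)^1/∏(1,0,0,0,0,2)! = -1/2  (running -1/2)
⟨..|..⟩ = √(1)·(-1/2) = -0.500000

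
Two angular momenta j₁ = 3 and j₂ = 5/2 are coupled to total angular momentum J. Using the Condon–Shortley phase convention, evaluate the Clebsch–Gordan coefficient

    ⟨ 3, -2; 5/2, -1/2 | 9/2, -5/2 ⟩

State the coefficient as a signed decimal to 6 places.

-0.497468  (= −√(49/198))

triangle: 1!·5!·4!/11! = 2880/39916800
(j±m)!: 1!·5!·2!·3!·2!·7! = 14515200
prefactor² = (2J+1)·Δ·N² = 115200/11
  k=0: +1/(0!·1!·5!·2!·0!·2!) = 1/480
  k=1: −1/(1!·0!·4!·1!·1!·3!) = -1/144
Σ = -7/1440  ⇒  CG² = 115200/11·(-7/1440)² = 49/198
CG = −√(49/198) = -0.497468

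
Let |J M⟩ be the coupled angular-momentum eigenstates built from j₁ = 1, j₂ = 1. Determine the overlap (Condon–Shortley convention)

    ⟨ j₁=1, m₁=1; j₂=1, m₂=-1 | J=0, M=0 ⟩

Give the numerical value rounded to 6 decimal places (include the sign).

+0.577350  (= +√(1/3))

triangle: 2!*0!*0!/3! = 2/6
(j±m)!: 2!*0!*0!*2!*0!*0! = 4
prefactor² = (2J+1)*Δ*N² = 4/3
  k=0: +1/(0!*2!*0!*0!*0!*0!) = 1/2
Σ = 1/2  ⇒  CG² = 4/3*1/2² = 1/3
CG = +√(1/3) = +0.577350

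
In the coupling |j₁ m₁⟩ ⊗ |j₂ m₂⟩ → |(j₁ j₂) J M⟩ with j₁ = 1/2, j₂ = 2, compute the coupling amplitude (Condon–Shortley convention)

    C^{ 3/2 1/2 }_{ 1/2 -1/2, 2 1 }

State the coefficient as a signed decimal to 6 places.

-0.774597  (= −√(3/5))

j₁+j₂−J=1  J+j₁−j₂=0  J−j₁+j₂=3  j₁+j₂+J+1=5
(j₁±m₁, j₂±m₂, J±M) = (0,1,3,1,2,1)
P² = 12/5
sum k=1..1:
  [1] −1/2 = -1/2
S = -1/2
C² = P²·S² = 3/5 ; C = -0.774597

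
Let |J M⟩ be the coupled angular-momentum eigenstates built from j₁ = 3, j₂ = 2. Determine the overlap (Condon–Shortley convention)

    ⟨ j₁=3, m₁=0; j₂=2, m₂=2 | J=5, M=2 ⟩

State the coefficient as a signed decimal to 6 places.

j₁+j₂−J=0  J+j₁−j₂=6  J−j₁+j₂=4  j₁+j₂+J+1=11
(j₁±m₁, j₂±m₂, J±M) = (3,3,4,0,7,3)
P² = 124416
sum k=0..0:
  [0] +1/864 = 1/864
S = 1/864
C² = P²·S² = 1/6 ; C = +0.408248

+0.408248  (= +√(1/6))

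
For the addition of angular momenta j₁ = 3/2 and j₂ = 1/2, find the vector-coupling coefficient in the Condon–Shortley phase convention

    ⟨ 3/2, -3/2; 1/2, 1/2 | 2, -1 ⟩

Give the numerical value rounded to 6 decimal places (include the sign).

j₁+j₂−J=0  J+j₁−j₂=3  J−j₁+j₂=1  j₁+j₂+J+1=5
(j₁±m₁, j₂±m₂, J±M) = (0,3,1,0,1,3)
P² = 9
sum k=0..0:
  [0] +1/6 = 1/6
S = 1/6
C² = P²·S² = 1/4 ; C = +0.500000

+√(1/4) ≈ +0.500000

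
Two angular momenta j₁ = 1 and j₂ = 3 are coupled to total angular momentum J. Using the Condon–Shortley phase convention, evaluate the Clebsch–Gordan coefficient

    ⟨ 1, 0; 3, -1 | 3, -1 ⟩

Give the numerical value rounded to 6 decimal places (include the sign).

j₁+j₂−J=1  J+j₁−j₂=1  J−j₁+j₂=5  j₁+j₂+J+1=8
(j₁±m₁, j₂±m₂, J±M) = (1,1,2,4,2,4)
P² = 48
sum k=0..1:
  [0] +1/12 = 1/12
  [1] −1/24 = -1/24
S = 1/24
C² = P²·S² = 1/12 ; C = +0.288675

+√(1/12) ≈ +0.288675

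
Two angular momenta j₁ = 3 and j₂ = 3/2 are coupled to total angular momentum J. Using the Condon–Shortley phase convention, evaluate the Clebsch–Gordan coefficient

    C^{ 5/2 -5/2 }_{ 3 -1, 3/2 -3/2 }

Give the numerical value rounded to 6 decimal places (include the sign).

+√(3/28) = +0.327327

j₁+j₂−J=2  J+j₁−j₂=4  J−j₁+j₂=1  j₁+j₂+J+1=8
(j₁±m₁, j₂±m₂, J±M) = (2,4,0,3,0,5)
P² = 1728/7
sum k=0..0:
  [0] +1/48 = 1/48
S = 1/48
C² = P²·S² = 3/28 ; C = +0.327327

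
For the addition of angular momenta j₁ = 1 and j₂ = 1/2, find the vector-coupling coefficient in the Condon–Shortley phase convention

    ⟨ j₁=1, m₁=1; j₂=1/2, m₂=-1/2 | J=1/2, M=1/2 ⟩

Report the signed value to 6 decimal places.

triangle: 1!·1!·0!/3! = 1/6
(j±m)!: 2!·0!·0!·1!·1!·0! = 2
prefactor² = (2J+1)·Δ·N² = 2/3
  k=0: +1/(0!·1!·0!·0!·1!·0!) = 1
Σ = 1  ⇒  CG² = 2/3·1² = 2/3
CG = +√(2/3) = +0.816497

+0.816497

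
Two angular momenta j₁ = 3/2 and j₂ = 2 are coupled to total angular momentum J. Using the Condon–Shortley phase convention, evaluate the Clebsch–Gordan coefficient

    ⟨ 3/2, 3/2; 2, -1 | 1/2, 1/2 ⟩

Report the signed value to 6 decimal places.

+√(1/10) = +0.316228

j₁+j₂−J=3  J+j₁−j₂=0  J−j₁+j₂=1  j₁+j₂+J+1=5
(j₁±m₁, j₂±m₂, J±M) = (3,0,1,3,1,0)
P² = 18/5
sum k=0..0:
  [0] +1/6 = 1/6
S = 1/6
C² = P²·S² = 1/10 ; C = +0.316228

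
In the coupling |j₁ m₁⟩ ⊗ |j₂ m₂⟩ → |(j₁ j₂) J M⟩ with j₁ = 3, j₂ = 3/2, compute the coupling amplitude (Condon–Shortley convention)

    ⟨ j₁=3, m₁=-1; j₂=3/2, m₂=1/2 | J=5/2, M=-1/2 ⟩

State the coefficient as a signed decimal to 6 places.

√[6·2!4!1!/8! · 2!4!2!1!2!3!] = √(288/35)
  +(−1)^1/∏(1,1,3,1,1,0)! = -1/6  (running -1/6)
  +(−1)^2/∏(2,0,2,0,2,1)! = 1/8  (running -1/24)
⟨..|..⟩ = √(288/35)·(-1/24) = -0.119523

−√(1/70) ≈ -0.119523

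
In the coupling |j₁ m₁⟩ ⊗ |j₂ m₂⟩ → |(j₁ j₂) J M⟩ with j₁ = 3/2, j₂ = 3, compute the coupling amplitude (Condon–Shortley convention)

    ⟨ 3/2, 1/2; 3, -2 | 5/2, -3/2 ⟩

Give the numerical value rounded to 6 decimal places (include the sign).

√[6·2!1!4!/8! · 2!1!1!5!1!4!] = √(288/7)
  +(−1)^0/∏(0,2,1,1,0,3)! = 1/12  (running 1/12)
  +(−1)^1/∏(1,1,0,0,1,4)! = -1/24  (running 1/24)
⟨..|..⟩ = √(288/7)·(1/24) = +0.267261

+0.267261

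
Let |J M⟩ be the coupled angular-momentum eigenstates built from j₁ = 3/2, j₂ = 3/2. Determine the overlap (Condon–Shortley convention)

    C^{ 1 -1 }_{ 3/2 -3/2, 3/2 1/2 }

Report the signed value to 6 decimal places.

+0.547723

triangle: 2!*1!*1!/5! = 2/120
(j±m)!: 0!*3!*2!*1!*0!*2! = 24
prefactor² = (2J+1)*Δ*N² = 6/5
  k=2: +1/(2!*0!*1!*0!*0!*1!) = 1/2
Σ = 1/2  ⇒  CG² = 6/5*1/2² = 3/10
CG = +√(3/10) = +0.547723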